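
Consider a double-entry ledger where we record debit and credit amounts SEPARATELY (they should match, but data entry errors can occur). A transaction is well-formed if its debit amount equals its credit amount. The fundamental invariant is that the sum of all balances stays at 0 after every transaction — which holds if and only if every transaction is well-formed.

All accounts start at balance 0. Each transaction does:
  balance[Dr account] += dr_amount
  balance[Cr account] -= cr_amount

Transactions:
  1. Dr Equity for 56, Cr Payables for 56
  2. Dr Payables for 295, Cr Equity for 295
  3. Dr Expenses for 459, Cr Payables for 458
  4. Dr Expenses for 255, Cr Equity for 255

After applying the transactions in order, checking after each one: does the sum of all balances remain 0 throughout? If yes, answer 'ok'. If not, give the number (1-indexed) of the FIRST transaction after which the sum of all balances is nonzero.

Answer: 3

Derivation:
After txn 1: dr=56 cr=56 sum_balances=0
After txn 2: dr=295 cr=295 sum_balances=0
After txn 3: dr=459 cr=458 sum_balances=1
After txn 4: dr=255 cr=255 sum_balances=1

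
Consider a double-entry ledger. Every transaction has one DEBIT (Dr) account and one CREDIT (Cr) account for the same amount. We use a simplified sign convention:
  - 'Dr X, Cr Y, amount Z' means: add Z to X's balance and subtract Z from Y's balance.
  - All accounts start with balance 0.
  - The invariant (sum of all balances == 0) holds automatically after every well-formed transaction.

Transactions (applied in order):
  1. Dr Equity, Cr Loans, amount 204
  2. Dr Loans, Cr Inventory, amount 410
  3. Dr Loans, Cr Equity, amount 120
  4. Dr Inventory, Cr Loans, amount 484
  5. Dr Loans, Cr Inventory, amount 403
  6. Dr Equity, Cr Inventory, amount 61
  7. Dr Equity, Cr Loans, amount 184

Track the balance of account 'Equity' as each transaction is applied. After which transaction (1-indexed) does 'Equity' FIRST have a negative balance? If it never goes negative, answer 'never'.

After txn 1: Equity=204
After txn 2: Equity=204
After txn 3: Equity=84
After txn 4: Equity=84
After txn 5: Equity=84
After txn 6: Equity=145
After txn 7: Equity=329

Answer: never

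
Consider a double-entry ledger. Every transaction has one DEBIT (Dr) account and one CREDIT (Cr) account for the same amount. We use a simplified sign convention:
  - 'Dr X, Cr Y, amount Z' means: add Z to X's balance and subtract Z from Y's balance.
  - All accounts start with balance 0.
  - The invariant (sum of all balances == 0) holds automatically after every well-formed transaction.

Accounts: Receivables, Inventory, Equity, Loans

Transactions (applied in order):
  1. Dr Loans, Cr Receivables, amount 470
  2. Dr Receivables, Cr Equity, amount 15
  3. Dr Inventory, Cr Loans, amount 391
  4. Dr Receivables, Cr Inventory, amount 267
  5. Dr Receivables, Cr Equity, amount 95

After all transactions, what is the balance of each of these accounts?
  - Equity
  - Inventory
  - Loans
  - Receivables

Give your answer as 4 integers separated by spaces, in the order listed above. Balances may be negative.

Answer: -110 124 79 -93

Derivation:
After txn 1 (Dr Loans, Cr Receivables, amount 470): Loans=470 Receivables=-470
After txn 2 (Dr Receivables, Cr Equity, amount 15): Equity=-15 Loans=470 Receivables=-455
After txn 3 (Dr Inventory, Cr Loans, amount 391): Equity=-15 Inventory=391 Loans=79 Receivables=-455
After txn 4 (Dr Receivables, Cr Inventory, amount 267): Equity=-15 Inventory=124 Loans=79 Receivables=-188
After txn 5 (Dr Receivables, Cr Equity, amount 95): Equity=-110 Inventory=124 Loans=79 Receivables=-93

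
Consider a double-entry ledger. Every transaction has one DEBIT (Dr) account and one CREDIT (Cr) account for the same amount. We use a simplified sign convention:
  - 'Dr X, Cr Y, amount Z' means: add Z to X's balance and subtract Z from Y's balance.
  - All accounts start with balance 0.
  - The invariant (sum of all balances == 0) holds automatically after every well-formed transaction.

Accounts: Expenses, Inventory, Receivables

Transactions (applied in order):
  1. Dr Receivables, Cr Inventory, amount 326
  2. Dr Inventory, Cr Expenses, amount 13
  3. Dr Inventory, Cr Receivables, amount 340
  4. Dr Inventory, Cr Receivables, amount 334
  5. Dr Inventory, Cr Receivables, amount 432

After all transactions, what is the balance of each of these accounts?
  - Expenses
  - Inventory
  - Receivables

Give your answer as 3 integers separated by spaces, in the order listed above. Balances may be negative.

Answer: -13 793 -780

Derivation:
After txn 1 (Dr Receivables, Cr Inventory, amount 326): Inventory=-326 Receivables=326
After txn 2 (Dr Inventory, Cr Expenses, amount 13): Expenses=-13 Inventory=-313 Receivables=326
After txn 3 (Dr Inventory, Cr Receivables, amount 340): Expenses=-13 Inventory=27 Receivables=-14
After txn 4 (Dr Inventory, Cr Receivables, amount 334): Expenses=-13 Inventory=361 Receivables=-348
After txn 5 (Dr Inventory, Cr Receivables, amount 432): Expenses=-13 Inventory=793 Receivables=-780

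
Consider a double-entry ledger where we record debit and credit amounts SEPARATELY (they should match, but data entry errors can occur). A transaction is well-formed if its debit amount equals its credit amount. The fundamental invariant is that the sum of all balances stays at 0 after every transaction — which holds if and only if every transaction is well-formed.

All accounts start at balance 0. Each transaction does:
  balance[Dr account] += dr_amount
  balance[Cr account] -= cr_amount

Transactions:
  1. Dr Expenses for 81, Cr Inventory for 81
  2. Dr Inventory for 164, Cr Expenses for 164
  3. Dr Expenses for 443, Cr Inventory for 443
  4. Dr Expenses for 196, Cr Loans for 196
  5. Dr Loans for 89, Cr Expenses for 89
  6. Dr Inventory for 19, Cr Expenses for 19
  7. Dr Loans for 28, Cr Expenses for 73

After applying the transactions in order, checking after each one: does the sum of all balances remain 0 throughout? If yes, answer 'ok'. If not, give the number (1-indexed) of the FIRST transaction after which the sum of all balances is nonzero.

After txn 1: dr=81 cr=81 sum_balances=0
After txn 2: dr=164 cr=164 sum_balances=0
After txn 3: dr=443 cr=443 sum_balances=0
After txn 4: dr=196 cr=196 sum_balances=0
After txn 5: dr=89 cr=89 sum_balances=0
After txn 6: dr=19 cr=19 sum_balances=0
After txn 7: dr=28 cr=73 sum_balances=-45

Answer: 7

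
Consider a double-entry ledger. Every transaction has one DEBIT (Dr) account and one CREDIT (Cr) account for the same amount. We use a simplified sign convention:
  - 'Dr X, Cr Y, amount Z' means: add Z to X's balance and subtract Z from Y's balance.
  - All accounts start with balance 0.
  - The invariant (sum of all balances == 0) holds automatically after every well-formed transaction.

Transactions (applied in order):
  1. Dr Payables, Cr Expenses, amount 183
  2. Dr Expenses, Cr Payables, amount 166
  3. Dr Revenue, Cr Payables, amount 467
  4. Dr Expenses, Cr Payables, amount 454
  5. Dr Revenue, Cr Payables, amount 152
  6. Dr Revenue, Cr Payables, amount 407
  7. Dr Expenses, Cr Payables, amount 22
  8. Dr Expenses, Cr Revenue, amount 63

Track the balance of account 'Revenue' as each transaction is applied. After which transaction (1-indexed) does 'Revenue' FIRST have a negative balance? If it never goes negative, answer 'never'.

After txn 1: Revenue=0
After txn 2: Revenue=0
After txn 3: Revenue=467
After txn 4: Revenue=467
After txn 5: Revenue=619
After txn 6: Revenue=1026
After txn 7: Revenue=1026
After txn 8: Revenue=963

Answer: never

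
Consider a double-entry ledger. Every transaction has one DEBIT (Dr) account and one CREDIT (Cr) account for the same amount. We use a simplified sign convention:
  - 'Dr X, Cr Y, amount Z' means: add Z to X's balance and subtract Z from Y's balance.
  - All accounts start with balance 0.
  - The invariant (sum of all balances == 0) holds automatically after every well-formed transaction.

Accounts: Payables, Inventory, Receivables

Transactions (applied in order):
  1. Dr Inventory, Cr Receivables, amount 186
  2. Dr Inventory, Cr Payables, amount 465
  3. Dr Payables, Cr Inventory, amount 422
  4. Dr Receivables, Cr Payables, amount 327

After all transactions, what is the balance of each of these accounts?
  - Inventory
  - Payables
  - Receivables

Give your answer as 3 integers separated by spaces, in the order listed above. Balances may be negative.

After txn 1 (Dr Inventory, Cr Receivables, amount 186): Inventory=186 Receivables=-186
After txn 2 (Dr Inventory, Cr Payables, amount 465): Inventory=651 Payables=-465 Receivables=-186
After txn 3 (Dr Payables, Cr Inventory, amount 422): Inventory=229 Payables=-43 Receivables=-186
After txn 4 (Dr Receivables, Cr Payables, amount 327): Inventory=229 Payables=-370 Receivables=141

Answer: 229 -370 141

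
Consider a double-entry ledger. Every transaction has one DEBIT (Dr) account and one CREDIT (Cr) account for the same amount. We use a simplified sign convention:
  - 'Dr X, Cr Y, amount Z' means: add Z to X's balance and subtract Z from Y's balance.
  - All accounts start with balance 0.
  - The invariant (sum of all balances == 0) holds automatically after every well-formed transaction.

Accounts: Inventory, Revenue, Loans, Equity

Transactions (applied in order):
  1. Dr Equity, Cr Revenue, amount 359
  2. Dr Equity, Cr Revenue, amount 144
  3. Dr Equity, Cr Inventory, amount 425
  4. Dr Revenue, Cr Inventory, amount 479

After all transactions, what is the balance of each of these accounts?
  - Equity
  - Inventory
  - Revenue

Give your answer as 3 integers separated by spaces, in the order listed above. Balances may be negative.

After txn 1 (Dr Equity, Cr Revenue, amount 359): Equity=359 Revenue=-359
After txn 2 (Dr Equity, Cr Revenue, amount 144): Equity=503 Revenue=-503
After txn 3 (Dr Equity, Cr Inventory, amount 425): Equity=928 Inventory=-425 Revenue=-503
After txn 4 (Dr Revenue, Cr Inventory, amount 479): Equity=928 Inventory=-904 Revenue=-24

Answer: 928 -904 -24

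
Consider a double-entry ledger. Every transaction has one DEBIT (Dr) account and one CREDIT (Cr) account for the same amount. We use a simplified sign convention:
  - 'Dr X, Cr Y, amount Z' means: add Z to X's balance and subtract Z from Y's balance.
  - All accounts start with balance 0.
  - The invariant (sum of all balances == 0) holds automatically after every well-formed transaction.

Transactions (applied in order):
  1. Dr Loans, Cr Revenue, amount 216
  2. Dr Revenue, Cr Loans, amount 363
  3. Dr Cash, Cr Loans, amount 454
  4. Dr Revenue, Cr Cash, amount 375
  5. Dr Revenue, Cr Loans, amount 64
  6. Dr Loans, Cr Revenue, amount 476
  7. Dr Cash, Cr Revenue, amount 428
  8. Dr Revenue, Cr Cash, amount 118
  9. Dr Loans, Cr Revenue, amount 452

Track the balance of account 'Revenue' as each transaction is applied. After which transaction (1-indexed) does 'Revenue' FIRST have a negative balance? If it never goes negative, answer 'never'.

After txn 1: Revenue=-216

Answer: 1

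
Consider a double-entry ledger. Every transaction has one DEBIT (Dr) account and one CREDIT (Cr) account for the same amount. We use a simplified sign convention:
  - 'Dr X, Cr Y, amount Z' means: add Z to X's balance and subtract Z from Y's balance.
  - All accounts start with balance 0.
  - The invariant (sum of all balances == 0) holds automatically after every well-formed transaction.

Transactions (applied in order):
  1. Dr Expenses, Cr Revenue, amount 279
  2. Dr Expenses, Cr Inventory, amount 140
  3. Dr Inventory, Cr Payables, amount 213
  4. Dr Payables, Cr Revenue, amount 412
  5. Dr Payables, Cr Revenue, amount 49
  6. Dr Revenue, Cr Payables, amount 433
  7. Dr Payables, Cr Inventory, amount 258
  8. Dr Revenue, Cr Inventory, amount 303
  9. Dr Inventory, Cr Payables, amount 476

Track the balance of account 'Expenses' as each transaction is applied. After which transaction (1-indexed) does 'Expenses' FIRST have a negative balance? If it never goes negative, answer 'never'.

After txn 1: Expenses=279
After txn 2: Expenses=419
After txn 3: Expenses=419
After txn 4: Expenses=419
After txn 5: Expenses=419
After txn 6: Expenses=419
After txn 7: Expenses=419
After txn 8: Expenses=419
After txn 9: Expenses=419

Answer: never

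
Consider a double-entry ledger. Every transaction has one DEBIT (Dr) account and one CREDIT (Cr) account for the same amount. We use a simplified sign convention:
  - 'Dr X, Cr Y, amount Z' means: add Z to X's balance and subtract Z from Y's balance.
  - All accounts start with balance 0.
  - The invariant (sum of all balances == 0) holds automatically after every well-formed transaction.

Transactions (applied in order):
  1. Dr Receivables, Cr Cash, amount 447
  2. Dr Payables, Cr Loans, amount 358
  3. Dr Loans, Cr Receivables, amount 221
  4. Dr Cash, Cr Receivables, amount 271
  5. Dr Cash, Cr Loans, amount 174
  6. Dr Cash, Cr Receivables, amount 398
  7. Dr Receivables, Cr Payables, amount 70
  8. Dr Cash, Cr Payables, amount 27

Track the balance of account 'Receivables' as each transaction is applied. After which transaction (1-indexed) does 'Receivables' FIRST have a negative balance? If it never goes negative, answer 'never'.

Answer: 4

Derivation:
After txn 1: Receivables=447
After txn 2: Receivables=447
After txn 3: Receivables=226
After txn 4: Receivables=-45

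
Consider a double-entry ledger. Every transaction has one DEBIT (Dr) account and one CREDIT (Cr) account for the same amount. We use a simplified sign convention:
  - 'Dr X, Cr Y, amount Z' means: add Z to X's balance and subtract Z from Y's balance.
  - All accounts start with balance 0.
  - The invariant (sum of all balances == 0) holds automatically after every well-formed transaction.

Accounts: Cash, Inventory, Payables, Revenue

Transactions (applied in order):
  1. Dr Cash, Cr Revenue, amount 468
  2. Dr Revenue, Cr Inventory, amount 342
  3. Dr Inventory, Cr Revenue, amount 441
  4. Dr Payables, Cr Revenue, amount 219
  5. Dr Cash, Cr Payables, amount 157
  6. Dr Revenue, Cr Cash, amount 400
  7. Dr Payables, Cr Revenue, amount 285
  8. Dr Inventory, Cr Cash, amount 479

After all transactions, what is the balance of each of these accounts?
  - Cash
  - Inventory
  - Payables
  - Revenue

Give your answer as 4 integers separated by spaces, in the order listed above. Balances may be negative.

After txn 1 (Dr Cash, Cr Revenue, amount 468): Cash=468 Revenue=-468
After txn 2 (Dr Revenue, Cr Inventory, amount 342): Cash=468 Inventory=-342 Revenue=-126
After txn 3 (Dr Inventory, Cr Revenue, amount 441): Cash=468 Inventory=99 Revenue=-567
After txn 4 (Dr Payables, Cr Revenue, amount 219): Cash=468 Inventory=99 Payables=219 Revenue=-786
After txn 5 (Dr Cash, Cr Payables, amount 157): Cash=625 Inventory=99 Payables=62 Revenue=-786
After txn 6 (Dr Revenue, Cr Cash, amount 400): Cash=225 Inventory=99 Payables=62 Revenue=-386
After txn 7 (Dr Payables, Cr Revenue, amount 285): Cash=225 Inventory=99 Payables=347 Revenue=-671
After txn 8 (Dr Inventory, Cr Cash, amount 479): Cash=-254 Inventory=578 Payables=347 Revenue=-671

Answer: -254 578 347 -671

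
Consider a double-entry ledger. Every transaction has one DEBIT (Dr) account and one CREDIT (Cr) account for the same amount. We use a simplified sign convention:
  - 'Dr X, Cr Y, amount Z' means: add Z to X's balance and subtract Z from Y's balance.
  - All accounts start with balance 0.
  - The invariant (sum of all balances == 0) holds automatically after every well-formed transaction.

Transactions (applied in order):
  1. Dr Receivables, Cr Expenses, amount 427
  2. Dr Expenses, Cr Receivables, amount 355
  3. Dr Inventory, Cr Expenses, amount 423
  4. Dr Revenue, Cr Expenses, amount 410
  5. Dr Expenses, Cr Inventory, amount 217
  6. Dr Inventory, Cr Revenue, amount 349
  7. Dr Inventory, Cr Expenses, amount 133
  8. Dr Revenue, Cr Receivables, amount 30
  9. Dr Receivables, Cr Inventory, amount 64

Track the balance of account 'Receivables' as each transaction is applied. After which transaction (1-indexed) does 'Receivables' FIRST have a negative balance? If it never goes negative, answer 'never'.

After txn 1: Receivables=427
After txn 2: Receivables=72
After txn 3: Receivables=72
After txn 4: Receivables=72
After txn 5: Receivables=72
After txn 6: Receivables=72
After txn 7: Receivables=72
After txn 8: Receivables=42
After txn 9: Receivables=106

Answer: never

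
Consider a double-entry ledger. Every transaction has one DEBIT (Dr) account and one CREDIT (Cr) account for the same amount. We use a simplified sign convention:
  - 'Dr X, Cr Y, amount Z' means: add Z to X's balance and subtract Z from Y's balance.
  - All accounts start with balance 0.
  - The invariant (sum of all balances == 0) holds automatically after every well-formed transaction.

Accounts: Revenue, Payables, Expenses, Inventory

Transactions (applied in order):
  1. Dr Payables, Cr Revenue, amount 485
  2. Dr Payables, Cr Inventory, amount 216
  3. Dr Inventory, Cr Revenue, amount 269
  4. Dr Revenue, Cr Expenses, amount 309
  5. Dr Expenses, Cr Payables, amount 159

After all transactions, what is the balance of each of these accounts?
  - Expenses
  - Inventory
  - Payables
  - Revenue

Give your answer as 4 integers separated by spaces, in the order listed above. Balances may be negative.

After txn 1 (Dr Payables, Cr Revenue, amount 485): Payables=485 Revenue=-485
After txn 2 (Dr Payables, Cr Inventory, amount 216): Inventory=-216 Payables=701 Revenue=-485
After txn 3 (Dr Inventory, Cr Revenue, amount 269): Inventory=53 Payables=701 Revenue=-754
After txn 4 (Dr Revenue, Cr Expenses, amount 309): Expenses=-309 Inventory=53 Payables=701 Revenue=-445
After txn 5 (Dr Expenses, Cr Payables, amount 159): Expenses=-150 Inventory=53 Payables=542 Revenue=-445

Answer: -150 53 542 -445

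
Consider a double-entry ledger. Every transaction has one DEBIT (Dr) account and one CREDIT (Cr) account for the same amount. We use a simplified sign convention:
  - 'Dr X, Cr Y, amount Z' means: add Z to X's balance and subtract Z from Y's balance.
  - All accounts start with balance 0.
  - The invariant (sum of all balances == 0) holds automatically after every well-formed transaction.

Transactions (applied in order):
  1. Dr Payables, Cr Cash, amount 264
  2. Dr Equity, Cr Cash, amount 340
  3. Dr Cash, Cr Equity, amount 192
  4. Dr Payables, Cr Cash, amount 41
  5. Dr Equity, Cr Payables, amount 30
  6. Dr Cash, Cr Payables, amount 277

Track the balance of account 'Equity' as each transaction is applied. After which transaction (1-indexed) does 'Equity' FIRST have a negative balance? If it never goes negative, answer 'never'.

Answer: never

Derivation:
After txn 1: Equity=0
After txn 2: Equity=340
After txn 3: Equity=148
After txn 4: Equity=148
After txn 5: Equity=178
After txn 6: Equity=178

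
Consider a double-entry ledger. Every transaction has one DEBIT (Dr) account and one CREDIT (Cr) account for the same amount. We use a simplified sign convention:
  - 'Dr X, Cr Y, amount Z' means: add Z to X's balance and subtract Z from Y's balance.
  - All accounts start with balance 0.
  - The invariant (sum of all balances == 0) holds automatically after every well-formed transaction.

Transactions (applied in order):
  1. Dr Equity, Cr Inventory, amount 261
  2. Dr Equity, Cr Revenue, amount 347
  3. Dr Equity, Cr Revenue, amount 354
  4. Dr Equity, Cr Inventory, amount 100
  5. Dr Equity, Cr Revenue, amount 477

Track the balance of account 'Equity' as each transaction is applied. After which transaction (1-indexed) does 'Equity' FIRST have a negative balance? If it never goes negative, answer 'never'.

After txn 1: Equity=261
After txn 2: Equity=608
After txn 3: Equity=962
After txn 4: Equity=1062
After txn 5: Equity=1539

Answer: never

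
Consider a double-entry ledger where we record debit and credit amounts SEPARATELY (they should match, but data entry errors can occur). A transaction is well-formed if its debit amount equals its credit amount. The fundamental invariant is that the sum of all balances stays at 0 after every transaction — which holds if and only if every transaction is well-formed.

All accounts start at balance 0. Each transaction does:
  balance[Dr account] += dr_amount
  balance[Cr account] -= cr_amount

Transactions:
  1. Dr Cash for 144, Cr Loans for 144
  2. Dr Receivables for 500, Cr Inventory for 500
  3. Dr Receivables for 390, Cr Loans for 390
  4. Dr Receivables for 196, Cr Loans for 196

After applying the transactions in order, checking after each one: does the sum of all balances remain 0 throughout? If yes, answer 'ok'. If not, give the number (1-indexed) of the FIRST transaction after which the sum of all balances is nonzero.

Answer: ok

Derivation:
After txn 1: dr=144 cr=144 sum_balances=0
After txn 2: dr=500 cr=500 sum_balances=0
After txn 3: dr=390 cr=390 sum_balances=0
After txn 4: dr=196 cr=196 sum_balances=0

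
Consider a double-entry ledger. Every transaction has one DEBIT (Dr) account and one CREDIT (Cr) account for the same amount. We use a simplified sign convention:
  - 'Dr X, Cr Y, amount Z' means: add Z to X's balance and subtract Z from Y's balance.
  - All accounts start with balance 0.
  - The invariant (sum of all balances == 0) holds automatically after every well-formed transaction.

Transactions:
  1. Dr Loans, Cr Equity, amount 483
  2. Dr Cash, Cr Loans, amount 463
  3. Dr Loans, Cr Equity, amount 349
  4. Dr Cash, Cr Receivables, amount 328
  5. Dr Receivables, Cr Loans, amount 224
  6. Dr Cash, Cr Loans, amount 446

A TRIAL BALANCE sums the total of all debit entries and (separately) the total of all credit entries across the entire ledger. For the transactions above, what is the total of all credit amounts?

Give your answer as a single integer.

Answer: 2293

Derivation:
Txn 1: credit+=483
Txn 2: credit+=463
Txn 3: credit+=349
Txn 4: credit+=328
Txn 5: credit+=224
Txn 6: credit+=446
Total credits = 2293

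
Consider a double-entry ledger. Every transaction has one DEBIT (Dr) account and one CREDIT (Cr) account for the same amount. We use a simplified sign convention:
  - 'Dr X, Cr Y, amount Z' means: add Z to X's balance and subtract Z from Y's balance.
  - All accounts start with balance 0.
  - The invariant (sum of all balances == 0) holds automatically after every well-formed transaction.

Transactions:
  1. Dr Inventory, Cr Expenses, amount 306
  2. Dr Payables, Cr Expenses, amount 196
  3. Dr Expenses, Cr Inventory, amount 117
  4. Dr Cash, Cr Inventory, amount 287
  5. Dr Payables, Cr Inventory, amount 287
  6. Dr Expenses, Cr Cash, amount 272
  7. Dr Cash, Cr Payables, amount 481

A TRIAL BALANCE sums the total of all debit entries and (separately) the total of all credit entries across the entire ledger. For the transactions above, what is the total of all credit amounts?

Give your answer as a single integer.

Txn 1: credit+=306
Txn 2: credit+=196
Txn 3: credit+=117
Txn 4: credit+=287
Txn 5: credit+=287
Txn 6: credit+=272
Txn 7: credit+=481
Total credits = 1946

Answer: 1946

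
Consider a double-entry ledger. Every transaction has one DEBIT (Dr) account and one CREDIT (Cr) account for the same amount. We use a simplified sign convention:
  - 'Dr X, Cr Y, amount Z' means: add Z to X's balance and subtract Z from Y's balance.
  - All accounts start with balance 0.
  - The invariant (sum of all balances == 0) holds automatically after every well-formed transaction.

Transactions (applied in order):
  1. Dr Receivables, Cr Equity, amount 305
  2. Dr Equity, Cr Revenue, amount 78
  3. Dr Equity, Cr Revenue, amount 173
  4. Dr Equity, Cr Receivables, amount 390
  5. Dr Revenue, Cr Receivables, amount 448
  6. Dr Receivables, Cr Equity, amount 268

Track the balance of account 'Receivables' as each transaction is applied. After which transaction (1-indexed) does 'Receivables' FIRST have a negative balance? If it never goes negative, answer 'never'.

After txn 1: Receivables=305
After txn 2: Receivables=305
After txn 3: Receivables=305
After txn 4: Receivables=-85

Answer: 4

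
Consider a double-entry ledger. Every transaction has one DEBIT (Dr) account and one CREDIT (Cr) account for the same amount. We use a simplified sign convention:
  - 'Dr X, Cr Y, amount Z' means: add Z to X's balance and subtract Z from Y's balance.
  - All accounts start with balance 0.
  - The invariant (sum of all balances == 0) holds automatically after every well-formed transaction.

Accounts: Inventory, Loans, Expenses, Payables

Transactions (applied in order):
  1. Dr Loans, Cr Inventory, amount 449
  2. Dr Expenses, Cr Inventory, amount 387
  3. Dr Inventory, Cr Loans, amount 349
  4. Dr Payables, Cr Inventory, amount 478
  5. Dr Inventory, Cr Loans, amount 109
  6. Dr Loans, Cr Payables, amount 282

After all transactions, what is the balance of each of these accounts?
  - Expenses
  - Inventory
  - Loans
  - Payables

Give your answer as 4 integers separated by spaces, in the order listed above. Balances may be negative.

After txn 1 (Dr Loans, Cr Inventory, amount 449): Inventory=-449 Loans=449
After txn 2 (Dr Expenses, Cr Inventory, amount 387): Expenses=387 Inventory=-836 Loans=449
After txn 3 (Dr Inventory, Cr Loans, amount 349): Expenses=387 Inventory=-487 Loans=100
After txn 4 (Dr Payables, Cr Inventory, amount 478): Expenses=387 Inventory=-965 Loans=100 Payables=478
After txn 5 (Dr Inventory, Cr Loans, amount 109): Expenses=387 Inventory=-856 Loans=-9 Payables=478
After txn 6 (Dr Loans, Cr Payables, amount 282): Expenses=387 Inventory=-856 Loans=273 Payables=196

Answer: 387 -856 273 196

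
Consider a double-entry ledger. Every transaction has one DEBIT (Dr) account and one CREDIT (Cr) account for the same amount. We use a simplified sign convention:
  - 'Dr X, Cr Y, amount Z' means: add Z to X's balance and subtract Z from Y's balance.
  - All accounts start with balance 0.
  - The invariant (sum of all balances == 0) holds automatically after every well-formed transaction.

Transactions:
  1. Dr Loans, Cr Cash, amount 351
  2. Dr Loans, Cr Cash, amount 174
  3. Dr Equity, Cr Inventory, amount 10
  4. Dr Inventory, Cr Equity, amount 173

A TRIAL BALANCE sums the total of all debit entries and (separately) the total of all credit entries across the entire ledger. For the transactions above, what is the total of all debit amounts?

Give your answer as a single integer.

Answer: 708

Derivation:
Txn 1: debit+=351
Txn 2: debit+=174
Txn 3: debit+=10
Txn 4: debit+=173
Total debits = 708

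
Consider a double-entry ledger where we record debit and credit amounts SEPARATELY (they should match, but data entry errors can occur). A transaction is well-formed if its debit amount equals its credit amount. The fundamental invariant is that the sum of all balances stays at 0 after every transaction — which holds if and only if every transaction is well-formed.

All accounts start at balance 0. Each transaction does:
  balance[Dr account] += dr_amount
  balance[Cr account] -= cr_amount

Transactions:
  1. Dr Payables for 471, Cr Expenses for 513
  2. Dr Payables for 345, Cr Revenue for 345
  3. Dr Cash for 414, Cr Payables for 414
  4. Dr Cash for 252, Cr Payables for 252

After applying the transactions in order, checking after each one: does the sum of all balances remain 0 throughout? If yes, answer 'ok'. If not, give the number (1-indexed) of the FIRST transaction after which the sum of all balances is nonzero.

After txn 1: dr=471 cr=513 sum_balances=-42
After txn 2: dr=345 cr=345 sum_balances=-42
After txn 3: dr=414 cr=414 sum_balances=-42
After txn 4: dr=252 cr=252 sum_balances=-42

Answer: 1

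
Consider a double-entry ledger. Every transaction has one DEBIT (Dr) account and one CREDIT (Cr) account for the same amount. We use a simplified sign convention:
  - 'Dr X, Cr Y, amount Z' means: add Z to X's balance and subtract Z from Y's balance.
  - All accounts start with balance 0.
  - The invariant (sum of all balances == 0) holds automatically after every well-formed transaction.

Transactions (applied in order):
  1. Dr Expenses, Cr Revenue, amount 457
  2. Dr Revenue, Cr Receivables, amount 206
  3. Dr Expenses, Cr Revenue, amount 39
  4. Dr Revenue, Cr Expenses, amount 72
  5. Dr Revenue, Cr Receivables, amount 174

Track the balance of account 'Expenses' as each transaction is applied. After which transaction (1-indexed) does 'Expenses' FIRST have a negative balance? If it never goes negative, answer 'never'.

Answer: never

Derivation:
After txn 1: Expenses=457
After txn 2: Expenses=457
After txn 3: Expenses=496
After txn 4: Expenses=424
After txn 5: Expenses=424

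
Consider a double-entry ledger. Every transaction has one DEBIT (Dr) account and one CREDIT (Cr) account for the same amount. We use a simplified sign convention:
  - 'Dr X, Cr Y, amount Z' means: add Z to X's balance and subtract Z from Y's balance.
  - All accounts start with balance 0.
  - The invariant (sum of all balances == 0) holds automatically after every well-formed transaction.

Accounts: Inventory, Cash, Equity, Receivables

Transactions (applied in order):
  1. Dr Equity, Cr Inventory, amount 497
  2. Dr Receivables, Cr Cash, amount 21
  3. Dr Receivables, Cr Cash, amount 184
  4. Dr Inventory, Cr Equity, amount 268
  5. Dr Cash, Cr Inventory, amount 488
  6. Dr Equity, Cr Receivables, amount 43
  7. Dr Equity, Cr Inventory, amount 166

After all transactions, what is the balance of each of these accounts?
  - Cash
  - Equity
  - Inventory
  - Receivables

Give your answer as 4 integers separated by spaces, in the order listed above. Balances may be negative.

Answer: 283 438 -883 162

Derivation:
After txn 1 (Dr Equity, Cr Inventory, amount 497): Equity=497 Inventory=-497
After txn 2 (Dr Receivables, Cr Cash, amount 21): Cash=-21 Equity=497 Inventory=-497 Receivables=21
After txn 3 (Dr Receivables, Cr Cash, amount 184): Cash=-205 Equity=497 Inventory=-497 Receivables=205
After txn 4 (Dr Inventory, Cr Equity, amount 268): Cash=-205 Equity=229 Inventory=-229 Receivables=205
After txn 5 (Dr Cash, Cr Inventory, amount 488): Cash=283 Equity=229 Inventory=-717 Receivables=205
After txn 6 (Dr Equity, Cr Receivables, amount 43): Cash=283 Equity=272 Inventory=-717 Receivables=162
After txn 7 (Dr Equity, Cr Inventory, amount 166): Cash=283 Equity=438 Inventory=-883 Receivables=162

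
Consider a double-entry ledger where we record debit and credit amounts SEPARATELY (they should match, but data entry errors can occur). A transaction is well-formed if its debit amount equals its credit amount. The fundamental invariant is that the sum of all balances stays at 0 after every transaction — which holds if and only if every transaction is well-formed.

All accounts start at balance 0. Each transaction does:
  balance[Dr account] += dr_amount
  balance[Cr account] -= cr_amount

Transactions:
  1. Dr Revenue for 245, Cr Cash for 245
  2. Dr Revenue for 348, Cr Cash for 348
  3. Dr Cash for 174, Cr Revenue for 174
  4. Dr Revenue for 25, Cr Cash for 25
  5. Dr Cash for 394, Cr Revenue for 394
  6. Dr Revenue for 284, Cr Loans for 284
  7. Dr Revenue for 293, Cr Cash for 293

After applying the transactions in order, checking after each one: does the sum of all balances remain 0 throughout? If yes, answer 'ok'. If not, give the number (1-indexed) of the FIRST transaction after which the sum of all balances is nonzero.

Answer: ok

Derivation:
After txn 1: dr=245 cr=245 sum_balances=0
After txn 2: dr=348 cr=348 sum_balances=0
After txn 3: dr=174 cr=174 sum_balances=0
After txn 4: dr=25 cr=25 sum_balances=0
After txn 5: dr=394 cr=394 sum_balances=0
After txn 6: dr=284 cr=284 sum_balances=0
After txn 7: dr=293 cr=293 sum_balances=0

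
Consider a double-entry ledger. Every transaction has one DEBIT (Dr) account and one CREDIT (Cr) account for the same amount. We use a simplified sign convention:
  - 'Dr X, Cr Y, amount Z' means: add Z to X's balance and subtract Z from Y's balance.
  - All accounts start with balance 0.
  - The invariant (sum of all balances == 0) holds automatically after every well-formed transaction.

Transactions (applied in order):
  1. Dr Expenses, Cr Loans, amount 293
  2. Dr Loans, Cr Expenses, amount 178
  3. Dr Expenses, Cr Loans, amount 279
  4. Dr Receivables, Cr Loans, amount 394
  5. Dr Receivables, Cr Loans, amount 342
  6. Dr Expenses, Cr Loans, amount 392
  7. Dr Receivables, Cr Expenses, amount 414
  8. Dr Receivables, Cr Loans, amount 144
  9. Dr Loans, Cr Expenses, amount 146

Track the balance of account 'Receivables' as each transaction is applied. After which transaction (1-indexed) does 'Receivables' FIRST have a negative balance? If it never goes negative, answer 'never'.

Answer: never

Derivation:
After txn 1: Receivables=0
After txn 2: Receivables=0
After txn 3: Receivables=0
After txn 4: Receivables=394
After txn 5: Receivables=736
After txn 6: Receivables=736
After txn 7: Receivables=1150
After txn 8: Receivables=1294
After txn 9: Receivables=1294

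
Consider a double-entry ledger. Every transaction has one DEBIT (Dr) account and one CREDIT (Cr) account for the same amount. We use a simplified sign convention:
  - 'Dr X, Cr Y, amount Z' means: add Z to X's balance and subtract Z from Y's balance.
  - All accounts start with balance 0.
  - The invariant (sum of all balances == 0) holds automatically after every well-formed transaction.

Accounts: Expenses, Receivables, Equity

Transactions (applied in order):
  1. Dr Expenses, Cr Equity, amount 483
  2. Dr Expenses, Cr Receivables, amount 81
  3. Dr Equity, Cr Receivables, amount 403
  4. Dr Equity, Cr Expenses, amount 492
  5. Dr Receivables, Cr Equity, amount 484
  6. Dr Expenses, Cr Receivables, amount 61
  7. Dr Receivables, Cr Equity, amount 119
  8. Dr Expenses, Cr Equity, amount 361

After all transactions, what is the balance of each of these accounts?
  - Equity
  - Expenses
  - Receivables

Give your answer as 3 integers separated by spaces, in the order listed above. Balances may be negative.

Answer: -552 494 58

Derivation:
After txn 1 (Dr Expenses, Cr Equity, amount 483): Equity=-483 Expenses=483
After txn 2 (Dr Expenses, Cr Receivables, amount 81): Equity=-483 Expenses=564 Receivables=-81
After txn 3 (Dr Equity, Cr Receivables, amount 403): Equity=-80 Expenses=564 Receivables=-484
After txn 4 (Dr Equity, Cr Expenses, amount 492): Equity=412 Expenses=72 Receivables=-484
After txn 5 (Dr Receivables, Cr Equity, amount 484): Equity=-72 Expenses=72 Receivables=0
After txn 6 (Dr Expenses, Cr Receivables, amount 61): Equity=-72 Expenses=133 Receivables=-61
After txn 7 (Dr Receivables, Cr Equity, amount 119): Equity=-191 Expenses=133 Receivables=58
After txn 8 (Dr Expenses, Cr Equity, amount 361): Equity=-552 Expenses=494 Receivables=58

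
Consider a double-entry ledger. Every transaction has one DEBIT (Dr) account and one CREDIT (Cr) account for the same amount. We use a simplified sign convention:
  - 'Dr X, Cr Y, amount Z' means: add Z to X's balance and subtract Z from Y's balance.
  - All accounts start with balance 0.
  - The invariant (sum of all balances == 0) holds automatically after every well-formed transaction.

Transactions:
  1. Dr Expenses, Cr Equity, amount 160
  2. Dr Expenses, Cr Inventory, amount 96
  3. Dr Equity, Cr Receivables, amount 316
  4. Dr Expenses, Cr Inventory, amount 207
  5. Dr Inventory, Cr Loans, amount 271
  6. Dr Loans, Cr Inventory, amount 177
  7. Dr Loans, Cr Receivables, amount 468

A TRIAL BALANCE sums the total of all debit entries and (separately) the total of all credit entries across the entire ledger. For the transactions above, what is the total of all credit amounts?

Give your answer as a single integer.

Answer: 1695

Derivation:
Txn 1: credit+=160
Txn 2: credit+=96
Txn 3: credit+=316
Txn 4: credit+=207
Txn 5: credit+=271
Txn 6: credit+=177
Txn 7: credit+=468
Total credits = 1695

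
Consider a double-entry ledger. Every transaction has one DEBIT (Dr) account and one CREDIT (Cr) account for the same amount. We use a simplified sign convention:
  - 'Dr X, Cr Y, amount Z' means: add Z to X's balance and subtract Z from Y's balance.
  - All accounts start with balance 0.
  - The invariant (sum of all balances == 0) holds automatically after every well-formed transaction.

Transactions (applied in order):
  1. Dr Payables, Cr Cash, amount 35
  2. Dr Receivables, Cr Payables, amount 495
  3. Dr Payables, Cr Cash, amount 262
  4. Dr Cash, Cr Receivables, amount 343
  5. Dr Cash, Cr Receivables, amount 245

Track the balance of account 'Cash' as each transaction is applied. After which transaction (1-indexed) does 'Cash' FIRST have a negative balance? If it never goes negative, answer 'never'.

After txn 1: Cash=-35

Answer: 1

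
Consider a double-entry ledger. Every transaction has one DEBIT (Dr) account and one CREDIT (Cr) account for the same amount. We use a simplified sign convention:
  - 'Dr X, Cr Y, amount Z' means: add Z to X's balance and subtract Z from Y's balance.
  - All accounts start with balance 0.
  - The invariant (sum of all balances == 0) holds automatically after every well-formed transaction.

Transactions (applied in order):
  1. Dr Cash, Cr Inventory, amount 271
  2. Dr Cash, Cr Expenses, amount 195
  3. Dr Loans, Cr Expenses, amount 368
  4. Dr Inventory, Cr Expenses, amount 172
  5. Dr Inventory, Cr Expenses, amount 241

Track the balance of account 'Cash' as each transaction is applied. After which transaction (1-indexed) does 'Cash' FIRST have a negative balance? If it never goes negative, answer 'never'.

After txn 1: Cash=271
After txn 2: Cash=466
After txn 3: Cash=466
After txn 4: Cash=466
After txn 5: Cash=466

Answer: never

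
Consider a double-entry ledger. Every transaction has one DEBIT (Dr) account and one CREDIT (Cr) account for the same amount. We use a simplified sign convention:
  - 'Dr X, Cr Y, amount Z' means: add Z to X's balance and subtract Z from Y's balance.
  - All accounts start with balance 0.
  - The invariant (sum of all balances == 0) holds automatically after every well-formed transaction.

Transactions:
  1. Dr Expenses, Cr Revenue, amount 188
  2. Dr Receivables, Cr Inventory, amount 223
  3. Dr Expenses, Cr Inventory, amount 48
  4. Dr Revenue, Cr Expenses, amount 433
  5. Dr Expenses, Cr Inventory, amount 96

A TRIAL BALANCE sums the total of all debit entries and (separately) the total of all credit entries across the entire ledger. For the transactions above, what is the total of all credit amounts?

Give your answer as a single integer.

Answer: 988

Derivation:
Txn 1: credit+=188
Txn 2: credit+=223
Txn 3: credit+=48
Txn 4: credit+=433
Txn 5: credit+=96
Total credits = 988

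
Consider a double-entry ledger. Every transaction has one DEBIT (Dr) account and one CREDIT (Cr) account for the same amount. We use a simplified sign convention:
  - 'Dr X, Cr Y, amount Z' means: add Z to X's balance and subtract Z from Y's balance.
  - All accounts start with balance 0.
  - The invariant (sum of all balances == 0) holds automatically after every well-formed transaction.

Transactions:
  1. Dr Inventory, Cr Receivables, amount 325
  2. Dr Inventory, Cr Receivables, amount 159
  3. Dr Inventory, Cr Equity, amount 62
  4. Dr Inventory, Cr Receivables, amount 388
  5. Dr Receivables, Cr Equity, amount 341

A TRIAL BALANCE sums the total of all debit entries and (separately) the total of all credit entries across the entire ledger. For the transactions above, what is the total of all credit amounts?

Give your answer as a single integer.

Answer: 1275

Derivation:
Txn 1: credit+=325
Txn 2: credit+=159
Txn 3: credit+=62
Txn 4: credit+=388
Txn 5: credit+=341
Total credits = 1275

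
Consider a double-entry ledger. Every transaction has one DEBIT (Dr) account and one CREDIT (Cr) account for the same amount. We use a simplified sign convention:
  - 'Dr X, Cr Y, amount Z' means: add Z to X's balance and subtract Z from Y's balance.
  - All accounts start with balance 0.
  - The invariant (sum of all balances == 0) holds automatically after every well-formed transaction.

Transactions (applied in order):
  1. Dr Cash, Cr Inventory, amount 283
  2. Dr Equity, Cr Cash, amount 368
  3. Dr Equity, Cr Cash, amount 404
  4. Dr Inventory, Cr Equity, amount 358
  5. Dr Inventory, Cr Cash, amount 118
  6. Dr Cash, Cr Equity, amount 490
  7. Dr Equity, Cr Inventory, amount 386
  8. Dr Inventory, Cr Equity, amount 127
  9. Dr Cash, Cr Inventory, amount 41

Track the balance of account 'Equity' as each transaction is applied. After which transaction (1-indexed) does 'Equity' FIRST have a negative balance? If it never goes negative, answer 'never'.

Answer: 6

Derivation:
After txn 1: Equity=0
After txn 2: Equity=368
After txn 3: Equity=772
After txn 4: Equity=414
After txn 5: Equity=414
After txn 6: Equity=-76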